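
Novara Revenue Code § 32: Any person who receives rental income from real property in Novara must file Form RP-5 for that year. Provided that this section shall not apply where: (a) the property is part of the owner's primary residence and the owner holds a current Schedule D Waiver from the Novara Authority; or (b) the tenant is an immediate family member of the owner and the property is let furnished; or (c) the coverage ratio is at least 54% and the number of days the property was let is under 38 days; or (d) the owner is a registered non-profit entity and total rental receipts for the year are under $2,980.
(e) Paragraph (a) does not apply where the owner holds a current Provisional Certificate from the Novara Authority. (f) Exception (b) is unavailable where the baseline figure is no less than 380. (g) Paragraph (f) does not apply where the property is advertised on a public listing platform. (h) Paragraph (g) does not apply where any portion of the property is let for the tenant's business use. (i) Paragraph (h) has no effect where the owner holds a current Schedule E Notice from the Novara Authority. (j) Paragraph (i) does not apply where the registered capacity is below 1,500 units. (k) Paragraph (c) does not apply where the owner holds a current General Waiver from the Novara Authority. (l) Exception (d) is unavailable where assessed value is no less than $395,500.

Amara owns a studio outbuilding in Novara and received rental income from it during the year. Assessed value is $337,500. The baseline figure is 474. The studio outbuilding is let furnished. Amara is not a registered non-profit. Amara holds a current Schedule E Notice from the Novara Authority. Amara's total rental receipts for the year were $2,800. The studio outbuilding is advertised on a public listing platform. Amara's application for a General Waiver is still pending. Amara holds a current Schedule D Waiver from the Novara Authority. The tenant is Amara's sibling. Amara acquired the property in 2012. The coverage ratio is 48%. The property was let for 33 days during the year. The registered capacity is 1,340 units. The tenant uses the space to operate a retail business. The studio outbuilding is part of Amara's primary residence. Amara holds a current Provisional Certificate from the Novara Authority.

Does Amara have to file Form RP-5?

Yes — Amara must file Form RP-5.

All of (a)'s requirements are met (the studio outbuilding is part of the primary residence; a current Schedule D Waiver is held). However, paragraph (e) must be considered: (e) applies — a current Provisional Certificate is held. Exception (a) does not apply.
Exception (b)'s conditions are all satisfied: the tenant is an immediate family member; the property is let furnished. Turning to paragraphs (f)–(j): (f) applies — the baseline figure is 474, meeting the 380 threshold. (g) applies (the property is publicly advertised), but is overridden by (h): (h) operates against (g): the space is let for business use. (i) applies (a current Schedule E Notice is held), but is overridden by (j): (j) operates — the registered capacity is 1,340 units, below the 1,500 units limit. So (b) is unavailable.
Exception (c) does not apply: the coverage ratio is 48%, short of 54%.
Exception (d) does not apply: Amara is not a registered non-profit.
No exception displaces § 32.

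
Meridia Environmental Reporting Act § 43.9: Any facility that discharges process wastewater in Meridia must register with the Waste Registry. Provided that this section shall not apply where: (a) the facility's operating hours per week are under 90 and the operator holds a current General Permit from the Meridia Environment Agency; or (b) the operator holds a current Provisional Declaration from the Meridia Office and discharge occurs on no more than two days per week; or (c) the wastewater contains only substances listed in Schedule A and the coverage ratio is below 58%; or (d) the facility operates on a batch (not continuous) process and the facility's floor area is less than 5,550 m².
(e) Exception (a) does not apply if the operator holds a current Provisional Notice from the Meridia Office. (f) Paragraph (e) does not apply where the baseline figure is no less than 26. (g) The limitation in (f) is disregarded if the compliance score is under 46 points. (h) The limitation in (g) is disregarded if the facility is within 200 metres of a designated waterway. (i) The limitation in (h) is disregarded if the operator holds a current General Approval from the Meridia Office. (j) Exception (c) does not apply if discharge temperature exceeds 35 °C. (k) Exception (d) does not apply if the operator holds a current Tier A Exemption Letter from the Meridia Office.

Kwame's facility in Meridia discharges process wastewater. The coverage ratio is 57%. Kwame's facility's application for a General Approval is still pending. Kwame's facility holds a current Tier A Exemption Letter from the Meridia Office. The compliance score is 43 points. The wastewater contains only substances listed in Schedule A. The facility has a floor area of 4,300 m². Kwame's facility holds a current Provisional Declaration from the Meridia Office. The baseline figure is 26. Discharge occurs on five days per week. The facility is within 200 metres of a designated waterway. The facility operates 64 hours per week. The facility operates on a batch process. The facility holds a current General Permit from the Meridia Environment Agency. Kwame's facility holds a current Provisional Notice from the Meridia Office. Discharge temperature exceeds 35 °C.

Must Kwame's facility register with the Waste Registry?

No — exception (a) applies; Kwame's facility is not required to register with the Waste Registry.

Exception (a): the facility's operating hours per week are 64, under the 90 limit; a current General Permit is held — every condition holds. Under paragraphs (e)–(i): (e) would limit (a) — a current Provisional Notice is held — but (f) sets (e) aside: (f) is triggered — the baseline figure is 26, meeting the 26 threshold. (g) would limit (f) — the compliance score is 43 points, under the 46 points limit — but (h) sets (g) aside: (h) is engaged — the facility is within 200 m of a designated waterway. (i) does not operate here (the General Approval is not current), so (h) stands. So (a) applies.
Exception (b) fails — discharge occurs on five days per week.
All of (c)'s requirements are met (the wastewater is Schedule-A-only; the coverage ratio is 57%, below the 58% limit). However, paragraph (j) must be considered: (j) operates against (c): discharge temperature exceeds 35 °C. So (c) is unavailable.
Exception (d) is satisfied on its face — the facility operates on a batch process; the facility's floor area is 4,300 m², less than the 5,550 m² limit. Turning to paragraph (k): (k) applies — a current Tier A Exemption Letter is held. Exception (d) does not apply.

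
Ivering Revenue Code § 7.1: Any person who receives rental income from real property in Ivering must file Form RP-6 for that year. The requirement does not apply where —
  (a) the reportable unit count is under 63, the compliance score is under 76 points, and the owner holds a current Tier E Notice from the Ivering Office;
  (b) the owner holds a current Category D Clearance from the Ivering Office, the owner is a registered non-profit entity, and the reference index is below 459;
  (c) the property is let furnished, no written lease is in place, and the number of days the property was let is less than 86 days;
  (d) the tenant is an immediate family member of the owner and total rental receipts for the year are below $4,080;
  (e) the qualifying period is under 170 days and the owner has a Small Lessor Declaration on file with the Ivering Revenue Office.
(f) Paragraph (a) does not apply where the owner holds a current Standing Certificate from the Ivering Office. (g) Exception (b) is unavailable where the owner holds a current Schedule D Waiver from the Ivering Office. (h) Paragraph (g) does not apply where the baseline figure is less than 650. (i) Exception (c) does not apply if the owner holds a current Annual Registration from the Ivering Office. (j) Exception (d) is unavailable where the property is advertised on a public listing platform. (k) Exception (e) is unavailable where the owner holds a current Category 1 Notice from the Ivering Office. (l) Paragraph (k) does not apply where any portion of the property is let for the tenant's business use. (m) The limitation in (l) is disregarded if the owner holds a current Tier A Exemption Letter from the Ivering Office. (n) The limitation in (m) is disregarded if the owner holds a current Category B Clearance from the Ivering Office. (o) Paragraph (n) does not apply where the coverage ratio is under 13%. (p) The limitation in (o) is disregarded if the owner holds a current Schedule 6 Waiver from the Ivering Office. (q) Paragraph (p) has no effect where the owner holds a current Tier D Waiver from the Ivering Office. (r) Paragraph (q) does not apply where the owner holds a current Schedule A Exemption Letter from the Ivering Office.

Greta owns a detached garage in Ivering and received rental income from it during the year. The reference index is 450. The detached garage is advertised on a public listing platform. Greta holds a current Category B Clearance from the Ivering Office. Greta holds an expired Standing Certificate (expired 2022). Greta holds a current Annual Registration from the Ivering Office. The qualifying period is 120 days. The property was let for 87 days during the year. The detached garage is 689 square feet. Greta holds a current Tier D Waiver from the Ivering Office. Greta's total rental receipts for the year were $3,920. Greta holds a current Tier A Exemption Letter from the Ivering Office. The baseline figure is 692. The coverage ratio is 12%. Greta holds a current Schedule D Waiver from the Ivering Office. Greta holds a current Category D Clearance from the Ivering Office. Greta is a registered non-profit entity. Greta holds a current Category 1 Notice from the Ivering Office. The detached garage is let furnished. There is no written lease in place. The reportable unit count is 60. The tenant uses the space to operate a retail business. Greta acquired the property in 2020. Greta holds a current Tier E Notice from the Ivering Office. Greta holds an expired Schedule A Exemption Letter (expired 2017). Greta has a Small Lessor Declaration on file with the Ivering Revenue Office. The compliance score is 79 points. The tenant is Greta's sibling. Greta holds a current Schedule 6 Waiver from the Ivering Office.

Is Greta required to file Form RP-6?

Exception (a) requires that the compliance score is under 76 points; but the compliance score is 79 points, not under 76 points, so (a) is unavailable.
Exception (b)'s conditions are all satisfied: a current Category D Clearance is held; Greta is a registered non-profit; the reference index is 450, below the 459 limit. But applying paragraphs (g)–(h): (g) operates — a current Schedule D Waiver is held. (h) is not engaged (the baseline figure is 692, not less than 650), so (g) stands. So (b) is unavailable.
Exception (c) fails — the number of days the property was let is 87 days, not less than 86 days.
Exception (d): the tenant is an immediate family member; total rental receipts for the year are $3,920, below the $4,080 limit — every condition holds. Turning to paragraph (j): (j) operates against (d): the property is publicly advertised. (d) is therefore removed.
Exception (e)'s conditions are all satisfied: the qualifying period is 120 days, under the 170 days limit; a Small Lessor Declaration is on file. But applying paragraphs (k)–(r): (k) operates against (e): a current Category 1 Notice is held. (l) operates (the space is let for business use), but is overridden by (m): (m) operates against (l): a current Tier A Exemption Letter is held. (n) would limit (m) — a current Category B Clearance is held — but (o) sets (n) aside: (o) operates against (n): the coverage ratio is 12%, under the 13% limit. (p) would limit (o) — a current Schedule 6 Waiver is held — but (q) sets (p) aside: (q) operates against (p): a current Tier D Waiver is held. (r) is not engaged (no current Schedule A Exemption Letter is held), so (q) stands. (e) is therefore removed.
No exception is made out. Greta falls within the general rule.

Yes — Greta must file Form RP-6.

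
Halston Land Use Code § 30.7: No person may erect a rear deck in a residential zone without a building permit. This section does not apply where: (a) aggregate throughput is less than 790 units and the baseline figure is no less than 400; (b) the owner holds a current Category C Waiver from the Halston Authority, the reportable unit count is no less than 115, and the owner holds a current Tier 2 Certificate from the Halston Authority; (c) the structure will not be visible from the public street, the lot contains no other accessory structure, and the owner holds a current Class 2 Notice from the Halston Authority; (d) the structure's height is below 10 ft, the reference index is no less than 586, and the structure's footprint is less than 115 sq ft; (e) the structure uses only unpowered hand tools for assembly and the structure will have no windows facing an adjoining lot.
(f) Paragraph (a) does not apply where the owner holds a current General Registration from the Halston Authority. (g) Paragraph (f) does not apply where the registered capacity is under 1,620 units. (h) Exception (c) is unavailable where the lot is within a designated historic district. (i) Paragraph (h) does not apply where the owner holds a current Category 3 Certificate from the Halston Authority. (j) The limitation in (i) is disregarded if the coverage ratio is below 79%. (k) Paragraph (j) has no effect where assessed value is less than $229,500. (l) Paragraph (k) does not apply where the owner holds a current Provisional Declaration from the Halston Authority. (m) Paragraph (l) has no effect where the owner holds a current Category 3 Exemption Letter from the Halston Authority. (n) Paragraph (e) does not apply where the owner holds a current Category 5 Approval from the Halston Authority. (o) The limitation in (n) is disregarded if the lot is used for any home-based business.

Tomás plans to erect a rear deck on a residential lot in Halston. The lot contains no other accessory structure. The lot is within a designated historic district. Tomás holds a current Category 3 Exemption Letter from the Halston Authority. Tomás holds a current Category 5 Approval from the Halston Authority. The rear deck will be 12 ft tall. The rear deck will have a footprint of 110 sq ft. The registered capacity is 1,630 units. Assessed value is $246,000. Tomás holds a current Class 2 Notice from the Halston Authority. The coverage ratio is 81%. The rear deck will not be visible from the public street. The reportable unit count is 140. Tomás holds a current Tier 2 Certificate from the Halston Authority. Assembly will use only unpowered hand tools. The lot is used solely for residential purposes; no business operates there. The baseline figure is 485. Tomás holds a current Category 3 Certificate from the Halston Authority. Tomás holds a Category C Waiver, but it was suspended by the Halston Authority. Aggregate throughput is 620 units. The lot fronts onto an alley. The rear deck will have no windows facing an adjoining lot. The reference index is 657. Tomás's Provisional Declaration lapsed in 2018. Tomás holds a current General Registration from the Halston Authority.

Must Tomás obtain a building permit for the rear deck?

No — exception (c) applies; Tomás does not need a building permit.

All of (a)'s requirements are met (aggregate throughput is 620 units, less than the 790 units limit; the baseline figure is 485, meeting the 400 threshold). But: (f) operates — a current General Registration is held. (g) is not triggered (the registered capacity is 1,630 units, not under 1,620 units), so (f) stands. So (a) is unavailable.
Exception (b) fails — there is no Category C Waiver in force.
All of (c)'s requirements are met (the structure will not be visible from the street; the lot has no other accessory structure; a current Class 2 Notice is held). Considering the limiting provisions: (h) is engaged (the lot is in a historic district), but is overridden by (i): (i) applies — a current Category 3 Certificate is held. (j), which would lift (i), is not triggered — the coverage ratio is 81%, not below 79%. (c) remains available.
Exception (d) does not apply: the structure's height is 12 ft, not below 10 ft.
All of (e)'s requirements are met (assembly uses only hand tools; no windows face an adjoining lot). But applying paragraphs (n)–(o): (n) applies — a current Category 5 Approval is held. (o) is not triggered (the lot is solely residential), so (n) stands. So (e) is unavailable.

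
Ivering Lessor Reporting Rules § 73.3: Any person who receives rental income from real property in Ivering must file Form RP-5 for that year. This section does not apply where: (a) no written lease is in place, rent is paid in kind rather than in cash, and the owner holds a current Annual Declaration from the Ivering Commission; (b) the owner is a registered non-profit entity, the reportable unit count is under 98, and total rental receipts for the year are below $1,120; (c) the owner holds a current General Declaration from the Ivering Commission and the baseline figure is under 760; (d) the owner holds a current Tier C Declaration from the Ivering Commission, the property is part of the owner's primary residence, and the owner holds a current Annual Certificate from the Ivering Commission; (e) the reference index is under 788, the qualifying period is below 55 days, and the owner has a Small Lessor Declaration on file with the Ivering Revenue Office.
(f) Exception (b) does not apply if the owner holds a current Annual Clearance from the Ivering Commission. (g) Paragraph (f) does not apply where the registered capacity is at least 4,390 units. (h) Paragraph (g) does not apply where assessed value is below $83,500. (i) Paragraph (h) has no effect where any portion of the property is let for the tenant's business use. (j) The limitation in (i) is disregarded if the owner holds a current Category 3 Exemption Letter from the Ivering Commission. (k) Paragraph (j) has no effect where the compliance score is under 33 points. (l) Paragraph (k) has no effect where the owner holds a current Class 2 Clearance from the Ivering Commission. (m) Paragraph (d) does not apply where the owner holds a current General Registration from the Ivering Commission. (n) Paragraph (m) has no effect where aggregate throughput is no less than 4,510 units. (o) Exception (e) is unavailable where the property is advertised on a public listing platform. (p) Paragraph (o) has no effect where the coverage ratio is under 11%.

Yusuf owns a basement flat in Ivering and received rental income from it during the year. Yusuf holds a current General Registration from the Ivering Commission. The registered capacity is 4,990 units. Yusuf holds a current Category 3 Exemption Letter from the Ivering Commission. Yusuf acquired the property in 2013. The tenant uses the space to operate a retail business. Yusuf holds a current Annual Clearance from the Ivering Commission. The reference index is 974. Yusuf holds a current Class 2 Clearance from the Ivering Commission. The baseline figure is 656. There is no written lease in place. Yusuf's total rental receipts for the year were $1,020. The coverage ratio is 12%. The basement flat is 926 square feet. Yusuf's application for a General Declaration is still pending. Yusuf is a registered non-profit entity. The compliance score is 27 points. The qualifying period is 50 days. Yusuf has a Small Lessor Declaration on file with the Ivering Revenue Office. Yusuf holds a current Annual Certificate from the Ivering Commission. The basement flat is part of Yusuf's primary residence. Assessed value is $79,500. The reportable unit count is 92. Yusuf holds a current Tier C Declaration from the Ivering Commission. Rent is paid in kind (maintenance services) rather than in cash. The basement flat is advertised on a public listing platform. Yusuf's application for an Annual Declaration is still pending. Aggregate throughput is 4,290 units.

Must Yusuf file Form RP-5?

Exception (a) requires that the owner holds a current Annual Declaration from the Ivering Commission; but the Annual Declaration is not current, so (a) is unavailable.
All of (b)'s requirements are met (Yusuf is a registered non-profit; the reportable unit count is 92, under the 98 limit; total rental receipts for the year are $1,020, below the $1,120 limit). Turning to paragraphs (f)–(l): (f) is engaged — a current Annual Clearance is held. (g) would limit (f) — the registered capacity is 4,990 units, meeting the 4,390 units threshold — but (h) sets (g) aside: (h) operates — assessed value is $79,500, below the $83,500 limit. (i) would limit (h) — the space is let for business use — but (j) sets (i) aside: (j) operates — a current Category 3 Exemption Letter is held. (k) would limit (j) — the compliance score is 27 points, under the 33 points limit — but (l) sets (k) aside: (l) is engaged — a current Class 2 Clearance is held. Exception (b) does not apply.
Exception (c) does not apply: the General Declaration is not current.
All of (d)'s requirements are met (a current Tier C Declaration is held; the basement flat is part of the primary residence; a current Annual Certificate is held). But applying paragraphs (m)–(n): (m) operates against (d): a current General Registration is held. (n) is inapplicable (aggregate throughput is 4,290 units, short of 4,510 units), so (m) stands. So (d) is unavailable.
Exception (e) requires that the reference index is under 788; but the reference index is 974, not under 788, so (e) is unavailable.
None of the exceptions is available; § 73.3 applies in full.

Yes — Yusuf must file Form RP-5.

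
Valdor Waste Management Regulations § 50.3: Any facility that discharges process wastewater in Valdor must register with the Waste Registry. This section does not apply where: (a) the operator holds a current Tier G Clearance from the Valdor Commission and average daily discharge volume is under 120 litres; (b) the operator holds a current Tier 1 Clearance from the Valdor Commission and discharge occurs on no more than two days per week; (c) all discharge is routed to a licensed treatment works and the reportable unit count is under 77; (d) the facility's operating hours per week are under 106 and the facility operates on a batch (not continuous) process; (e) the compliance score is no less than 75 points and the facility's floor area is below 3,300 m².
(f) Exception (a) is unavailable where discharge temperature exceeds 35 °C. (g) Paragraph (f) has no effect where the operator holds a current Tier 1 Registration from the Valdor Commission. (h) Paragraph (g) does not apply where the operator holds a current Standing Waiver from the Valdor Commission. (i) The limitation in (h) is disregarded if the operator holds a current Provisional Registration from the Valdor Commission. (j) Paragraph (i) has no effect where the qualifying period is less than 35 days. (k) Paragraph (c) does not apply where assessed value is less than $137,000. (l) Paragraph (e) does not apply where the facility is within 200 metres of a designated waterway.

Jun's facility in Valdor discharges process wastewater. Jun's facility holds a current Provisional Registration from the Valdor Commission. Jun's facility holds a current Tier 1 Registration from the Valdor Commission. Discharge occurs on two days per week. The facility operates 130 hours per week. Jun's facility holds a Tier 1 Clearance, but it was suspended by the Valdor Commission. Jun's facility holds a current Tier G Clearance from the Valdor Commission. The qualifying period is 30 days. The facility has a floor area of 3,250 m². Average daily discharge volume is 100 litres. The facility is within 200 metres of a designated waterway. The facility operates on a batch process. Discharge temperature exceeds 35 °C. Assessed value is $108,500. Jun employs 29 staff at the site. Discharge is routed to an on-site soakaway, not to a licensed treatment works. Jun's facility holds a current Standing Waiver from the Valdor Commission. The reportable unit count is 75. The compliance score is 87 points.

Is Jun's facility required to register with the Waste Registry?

All of (a)'s requirements are met (a current Tier G Clearance is held; average daily discharge volume is 100 litres, under the 120 litres limit). Turning to paragraphs (f)–(j): (f) operates against (a): discharge temperature exceeds 35 °C. (g) would limit (f) — a current Tier 1 Registration is held — but (h) sets (g) aside: (h) is triggered — a current Standing Waiver is held. (i) would limit (h) — a current Provisional Registration is held — but (j) sets (i) aside: (j) operates against (i): the qualifying period is 30 days, less than the 35 days limit. So (a) is unavailable.
Exception (b) fails — no current Tier 1 Clearance is held.
Exception (c) fails — discharge is not routed to a licensed treatment works.
Exception (d) fails — the facility's operating hours per week are 130, not under 106.
Exception (e) is satisfied on its face — the compliance score is 87 points, meeting the 75 points threshold; the facility's floor area is 3,250 m², below the 3,300 m² limit. But applying paragraph (l): (l) is triggered — the facility is within 200 m of a designated waterway. (e) is therefore removed.
No exception applies. The general rule governs.

Yes — Jun's facility must register with the Waste Registry.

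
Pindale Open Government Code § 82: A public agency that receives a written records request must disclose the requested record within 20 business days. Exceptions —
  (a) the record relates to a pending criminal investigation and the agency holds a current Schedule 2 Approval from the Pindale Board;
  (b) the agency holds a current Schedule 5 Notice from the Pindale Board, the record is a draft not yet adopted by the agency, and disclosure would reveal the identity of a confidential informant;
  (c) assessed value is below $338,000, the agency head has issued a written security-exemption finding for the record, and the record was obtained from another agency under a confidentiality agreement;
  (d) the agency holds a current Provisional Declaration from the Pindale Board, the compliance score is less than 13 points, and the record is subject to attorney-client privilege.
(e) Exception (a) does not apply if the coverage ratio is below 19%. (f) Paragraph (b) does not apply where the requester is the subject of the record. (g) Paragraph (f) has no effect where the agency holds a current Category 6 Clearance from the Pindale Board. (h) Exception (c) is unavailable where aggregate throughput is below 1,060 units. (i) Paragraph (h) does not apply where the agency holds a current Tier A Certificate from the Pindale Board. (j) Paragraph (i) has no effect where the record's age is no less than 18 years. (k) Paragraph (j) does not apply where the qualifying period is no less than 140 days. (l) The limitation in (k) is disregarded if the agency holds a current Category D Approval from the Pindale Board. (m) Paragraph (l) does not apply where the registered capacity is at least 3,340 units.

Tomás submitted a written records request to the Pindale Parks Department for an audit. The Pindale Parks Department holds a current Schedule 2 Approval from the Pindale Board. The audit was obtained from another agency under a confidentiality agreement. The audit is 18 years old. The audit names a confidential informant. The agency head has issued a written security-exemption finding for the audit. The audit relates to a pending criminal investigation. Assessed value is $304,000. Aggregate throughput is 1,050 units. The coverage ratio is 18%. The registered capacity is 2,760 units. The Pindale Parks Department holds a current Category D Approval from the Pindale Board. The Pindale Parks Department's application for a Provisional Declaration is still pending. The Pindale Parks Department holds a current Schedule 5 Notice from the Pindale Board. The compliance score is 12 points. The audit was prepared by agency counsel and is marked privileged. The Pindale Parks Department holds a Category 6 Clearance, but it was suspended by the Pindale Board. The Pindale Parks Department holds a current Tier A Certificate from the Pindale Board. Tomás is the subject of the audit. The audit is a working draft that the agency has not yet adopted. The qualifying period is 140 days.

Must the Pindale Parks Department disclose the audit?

Yes — the Pindale Parks Department must disclose the audit.

Exception (a)'s conditions are all satisfied: the audit relates to a pending investigation; a current Schedule 2 Approval is held. However, paragraph (e) must be considered: (e) operates against (a): the coverage ratio is 18%, below the 19% limit. So (a) is unavailable.
Exception (b)'s conditions are all satisfied: a current Schedule 5 Notice is held; the audit is an unadopted draft; the audit names a confidential informant. But applying paragraphs (f)–(g): (f) applies — Tomás is the subject of the audit. (g), which would lift (f), does not operate here — no current Category 6 Clearance is held. Exception (b) does not apply.
Exception (c): assessed value is $304,000, below the $338,000 limit; a written security-exemption finding has been issued; the audit was obtained under a confidentiality agreement — every condition holds. But: (h) operates against (c): aggregate throughput is 1,050 units, below the 1,060 units limit. (i) would limit (h) — a current Tier A Certificate is held — but (j) sets (i) aside: (j) applies — the record's age is 18 years, meeting the 18 years threshold. (k) would limit (j) — the qualifying period is 140 days, meeting the 140 days threshold — but (l) sets (k) aside: (l) is engaged — a current Category D Approval is held. (m) is not engaged (the registered capacity is 2,760 units, short of 3,340 units), so (l) stands. So (c) is unavailable.
Exception (d) does not apply: the Provisional Declaration is not current.
No exception is made out. the Pindale Parks Department falls within the general rule.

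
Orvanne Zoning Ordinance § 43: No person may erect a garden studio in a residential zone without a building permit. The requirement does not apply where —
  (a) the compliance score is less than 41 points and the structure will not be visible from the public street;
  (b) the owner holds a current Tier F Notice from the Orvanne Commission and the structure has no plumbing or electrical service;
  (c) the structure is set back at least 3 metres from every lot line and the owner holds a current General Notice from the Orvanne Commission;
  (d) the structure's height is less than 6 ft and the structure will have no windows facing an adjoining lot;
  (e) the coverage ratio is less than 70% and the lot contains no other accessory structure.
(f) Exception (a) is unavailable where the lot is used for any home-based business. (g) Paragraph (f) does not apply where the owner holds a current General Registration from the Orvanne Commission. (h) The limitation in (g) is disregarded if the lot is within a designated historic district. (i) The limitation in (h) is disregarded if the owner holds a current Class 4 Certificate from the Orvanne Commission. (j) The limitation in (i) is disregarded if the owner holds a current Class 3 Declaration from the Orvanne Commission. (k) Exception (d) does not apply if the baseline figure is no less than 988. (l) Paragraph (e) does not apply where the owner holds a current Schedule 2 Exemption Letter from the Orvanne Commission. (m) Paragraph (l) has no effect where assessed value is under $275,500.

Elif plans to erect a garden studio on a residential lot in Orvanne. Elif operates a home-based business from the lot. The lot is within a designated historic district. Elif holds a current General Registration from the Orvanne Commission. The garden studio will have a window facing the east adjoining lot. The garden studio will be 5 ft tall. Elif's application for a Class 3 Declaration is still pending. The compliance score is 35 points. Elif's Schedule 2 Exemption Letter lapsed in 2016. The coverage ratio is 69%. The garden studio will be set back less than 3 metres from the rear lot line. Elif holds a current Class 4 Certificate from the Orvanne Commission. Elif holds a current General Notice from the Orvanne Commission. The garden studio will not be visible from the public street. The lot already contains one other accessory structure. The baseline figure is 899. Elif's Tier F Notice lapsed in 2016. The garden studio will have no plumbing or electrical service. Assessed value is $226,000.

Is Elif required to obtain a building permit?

Exception (a): the compliance score is 35 points, less than the 41 points limit; the structure will not be visible from the street — every condition holds. Considering the limiting provisions: (f) would limit (a) — a home-based business operates on the lot — but (g) sets (f) aside: (g) operates against (f): a current General Registration is held. (h) would limit (g) — the lot is in a historic district — but (i) sets (h) aside: (i) is engaged — a current Class 4 Certificate is held. (j), which would lift (i), is inapplicable — no current Class 3 Declaration is held. (a) remains available.
Exception (b) requires that the owner holds a current Tier F Notice from the Orvanne Commission; but there is no Tier F Notice in force, so (b) is unavailable.
Exception (c) does not apply: the rear setback is under 3 m.
Exception (d) requires that the structure will have no windows facing an adjoining lot; but a window faces an adjoining lot, so (d) is unavailable.
Exception (e) fails — the lot already has another accessory structure.

No — exception (a) applies; Elif does not need a building permit.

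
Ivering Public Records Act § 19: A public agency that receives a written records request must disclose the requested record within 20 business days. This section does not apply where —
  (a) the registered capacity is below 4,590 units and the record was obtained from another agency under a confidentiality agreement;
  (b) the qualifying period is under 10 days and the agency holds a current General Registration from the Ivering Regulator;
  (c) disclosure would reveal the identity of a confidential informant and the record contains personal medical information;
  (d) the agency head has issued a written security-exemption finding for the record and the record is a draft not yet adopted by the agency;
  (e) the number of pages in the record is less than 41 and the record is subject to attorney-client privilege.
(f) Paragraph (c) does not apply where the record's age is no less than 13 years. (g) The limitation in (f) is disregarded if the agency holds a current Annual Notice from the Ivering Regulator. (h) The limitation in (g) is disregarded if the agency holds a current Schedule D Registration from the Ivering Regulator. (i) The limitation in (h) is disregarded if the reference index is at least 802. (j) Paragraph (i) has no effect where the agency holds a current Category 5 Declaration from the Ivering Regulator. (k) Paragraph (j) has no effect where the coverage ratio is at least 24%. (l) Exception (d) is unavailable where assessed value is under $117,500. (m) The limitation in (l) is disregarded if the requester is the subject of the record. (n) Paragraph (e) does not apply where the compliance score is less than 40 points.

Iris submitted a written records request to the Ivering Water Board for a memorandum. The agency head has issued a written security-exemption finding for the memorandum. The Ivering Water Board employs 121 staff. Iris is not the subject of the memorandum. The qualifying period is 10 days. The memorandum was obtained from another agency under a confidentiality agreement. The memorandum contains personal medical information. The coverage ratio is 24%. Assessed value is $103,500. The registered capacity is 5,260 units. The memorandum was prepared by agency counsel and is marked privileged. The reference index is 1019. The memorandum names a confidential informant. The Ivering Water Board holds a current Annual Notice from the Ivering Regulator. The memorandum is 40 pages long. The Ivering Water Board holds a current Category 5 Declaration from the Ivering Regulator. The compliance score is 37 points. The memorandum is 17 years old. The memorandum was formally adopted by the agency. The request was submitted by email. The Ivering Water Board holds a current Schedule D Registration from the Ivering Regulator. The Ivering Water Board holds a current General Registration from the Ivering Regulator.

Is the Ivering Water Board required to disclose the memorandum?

No — exception (c) applies; the Ivering Water Board is not required to disclose the memorandum.

Exception (a) requires that the registered capacity is below 4,590 units; but the registered capacity is 5,260 units, not below 4,590 units, so (a) is unavailable.
Exception (b) does not apply: the qualifying period is 10 days, not under 10 days.
All of (c)'s requirements are met (the memorandum names a confidential informant; the memorandum contains personal medical information). Applying paragraphs (f)–(k): (f) would limit (c) — the record's age is 17 years, meeting the 13 years threshold — but (g) sets (f) aside: (g) operates — a current Annual Notice is held. (h) is triggered (a current Schedule D Registration is held), but is displaced by (i): (i) operates against (h): the reference index is 1,019, meeting the 802 threshold. (j) would limit (i) — a current Category 5 Declaration is held — but (k) sets (j) aside: (k) operates against (j): the coverage ratio is 24%, meeting the 24% threshold. Exception (c) stands.
Exception (d) requires that the record is a draft not yet adopted by the agency; but the memorandum has been formally adopted, so (d) is unavailable.
Exception (e)'s conditions are all satisfied: the number of pages in the record is 40, less than the 41 limit; the memorandum is privileged. But: (n) is triggered — the compliance score is 37 points, less than the 40 points limit. Exception (e) does not apply.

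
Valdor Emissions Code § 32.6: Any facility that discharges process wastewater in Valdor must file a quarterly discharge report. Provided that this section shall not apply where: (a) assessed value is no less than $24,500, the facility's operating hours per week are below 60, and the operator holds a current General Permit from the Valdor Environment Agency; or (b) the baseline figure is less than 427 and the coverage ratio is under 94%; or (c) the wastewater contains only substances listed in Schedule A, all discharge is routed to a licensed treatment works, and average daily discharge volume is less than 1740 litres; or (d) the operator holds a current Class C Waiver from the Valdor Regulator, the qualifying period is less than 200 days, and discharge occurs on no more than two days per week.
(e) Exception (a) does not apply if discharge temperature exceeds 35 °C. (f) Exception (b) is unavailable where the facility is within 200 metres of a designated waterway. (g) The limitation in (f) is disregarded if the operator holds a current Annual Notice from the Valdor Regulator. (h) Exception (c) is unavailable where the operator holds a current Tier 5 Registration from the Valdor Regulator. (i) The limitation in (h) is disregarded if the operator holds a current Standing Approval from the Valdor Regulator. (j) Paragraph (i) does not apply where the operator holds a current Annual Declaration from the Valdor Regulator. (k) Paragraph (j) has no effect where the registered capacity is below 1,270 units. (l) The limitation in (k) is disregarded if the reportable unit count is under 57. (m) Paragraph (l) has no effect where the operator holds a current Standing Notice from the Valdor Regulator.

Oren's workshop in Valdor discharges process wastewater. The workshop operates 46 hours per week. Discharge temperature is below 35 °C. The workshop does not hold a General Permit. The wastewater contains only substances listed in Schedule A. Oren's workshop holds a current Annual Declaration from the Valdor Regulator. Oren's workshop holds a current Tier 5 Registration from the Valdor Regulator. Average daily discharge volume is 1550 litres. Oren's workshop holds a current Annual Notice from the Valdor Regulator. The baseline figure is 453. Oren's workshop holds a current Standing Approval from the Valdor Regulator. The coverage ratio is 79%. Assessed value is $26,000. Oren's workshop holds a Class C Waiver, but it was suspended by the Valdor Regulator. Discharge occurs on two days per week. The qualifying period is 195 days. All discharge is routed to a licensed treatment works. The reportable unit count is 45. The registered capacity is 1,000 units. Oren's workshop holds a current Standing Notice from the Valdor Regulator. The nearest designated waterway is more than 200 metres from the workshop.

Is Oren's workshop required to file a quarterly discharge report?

No — exception (c) applies; Oren's workshop is not required to file a quarterly discharge report.

Exception (a) requires that the operator holds a current General Permit from the Valdor Environment Agency; but no General Permit is held, so (a) is unavailable.
Exception (b) requires that the baseline figure is less than 427; but the baseline figure is 453, not less than 427, so (b) is unavailable.
Exception (c) is satisfied on its face — the wastewater is Schedule-A-only; discharge is routed to a licensed treatment works; average daily discharge volume is 1550 litres, less than the 1740 litres limit. Applying paragraphs (h)–(m): (h) would limit (c) — a current Tier 5 Registration is held — but (i) sets (h) aside: (i) operates against (h): a current Standing Approval is held. (j) is triggered (a current Annual Declaration is held), but is set aside by (k): (k) operates against (j): the registered capacity is 1,000 units, below the 1,270 units limit. (l) is engaged (the reportable unit count is 45, under the 57 limit), but is displaced by (m): (m) applies — a current Standing Notice is held. (c) remains available.
Exception (d) fails — there is no Class C Waiver in force.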